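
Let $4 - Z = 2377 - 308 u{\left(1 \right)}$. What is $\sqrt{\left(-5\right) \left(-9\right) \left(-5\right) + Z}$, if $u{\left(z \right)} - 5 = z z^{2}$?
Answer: $5 i \sqrt{30} \approx 27.386 i$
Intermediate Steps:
$u{\left(z \right)} = 5 + z^{3}$ ($u{\left(z \right)} = 5 + z z^{2} = 5 + z^{3}$)
$Z = -525$ ($Z = 4 - \left(2377 - 308 \left(5 + 1^{3}\right)\right) = 4 - \left(2377 - 308 \left(5 + 1\right)\right) = 4 - \left(2377 - 1848\right) = 4 - 529 = -525$)
$\sqrt{\left(-5\right) \left(-9\right) \left(-5\right) + Z} = \sqrt{\left(-5\right) \left(-9\right) \left(-5\right) - 525} = \sqrt{45 \left(-5\right) - 525} = \sqrt{-225 - 525} = \sqrt{-750} = 5 i \sqrt{30}$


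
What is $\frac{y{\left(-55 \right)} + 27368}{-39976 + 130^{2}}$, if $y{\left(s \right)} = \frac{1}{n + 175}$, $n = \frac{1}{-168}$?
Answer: $- \frac{201148000}{169602831} \approx -1.186$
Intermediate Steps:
$n = - \frac{1}{168} \approx -0.0059524$
$y{\left(s \right)} = \frac{168}{29399}$ ($y{\left(s \right)} = \frac{1}{- \frac{1}{168} + 175} = \frac{1}{\frac{29399}{168}} = \frac{168}{29399}$)
$\frac{y{\left(-55 \right)} + 27368}{-39976 + 130^{2}} = \frac{\frac{168}{29399} + 27368}{-39976 + 130^{2}} = \frac{804592000}{29399 \left(-39976 + 16900\right)} = \frac{804592000}{29399 \left(-23076\right)} = \frac{804592000}{29399} \left(- \frac{1}{23076}\right) = - \frac{201148000}{169602831}$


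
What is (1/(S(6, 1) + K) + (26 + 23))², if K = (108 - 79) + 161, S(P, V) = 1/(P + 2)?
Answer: 5555764369/2313441 ≈ 2401.5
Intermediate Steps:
S(P, V) = 1/(2 + P)
K = 190 (K = 29 + 161 = 190)
(1/(S(6, 1) + K) + (26 + 23))² = (1/(1/(2 + 6) + 190) + (26 + 23))² = (1/(1/8 + 190) + 49)² = (1/(⅛ + 190) + 49)² = (1/(1521/8) + 49)² = (8/1521 + 49)² = (74537/1521)² = 5555764369/2313441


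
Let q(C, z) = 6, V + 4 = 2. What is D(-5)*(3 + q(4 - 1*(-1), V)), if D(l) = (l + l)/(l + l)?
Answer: 9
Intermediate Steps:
V = -2 (V = -4 + 2 = -2)
D(l) = 1 (D(l) = (2*l)/((2*l)) = (2*l)*(1/(2*l)) = 1)
D(-5)*(3 + q(4 - 1*(-1), V)) = 1*(3 + 6) = 1*9 = 9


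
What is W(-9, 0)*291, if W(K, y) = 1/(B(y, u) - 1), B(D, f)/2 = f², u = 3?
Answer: 291/17 ≈ 17.118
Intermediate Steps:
B(D, f) = 2*f²
W(K, y) = 1/17 (W(K, y) = 1/(2*3² - 1) = 1/(2*9 - 1) = 1/(18 - 1) = 1/17)
W(-9, 0)*291 = (1/17)*291 = 291/17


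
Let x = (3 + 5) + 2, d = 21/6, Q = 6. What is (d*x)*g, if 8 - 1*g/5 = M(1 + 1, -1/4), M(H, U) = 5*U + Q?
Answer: 2275/4 ≈ 568.75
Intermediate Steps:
M(H, U) = 6 + 5*U (M(H, U) = 5*U + 6 = 6 + 5*U)
d = 7/2 (d = 21*(⅙) = 7/2 ≈ 3.5000)
g = 65/4 (g = 40 - 5*(6 + 5*(-1/4)) = 40 - 5*(6 + 5*(-1*¼)) = 40 - 5*(6 + 5*(-¼)) = 40 - 5*(6 - 5/4) = 40 - 5*19/4 = 40 - 95/4 = 65/4 ≈ 16.250)
x = 10 (x = 8 + 2 = 10)
(d*x)*g = ((7/2)*10)*(65/4) = 35*(65/4) = 2275/4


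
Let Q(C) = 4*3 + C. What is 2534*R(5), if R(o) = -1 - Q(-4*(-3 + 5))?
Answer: -12670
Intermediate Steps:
Q(C) = 12 + C
R(o) = -5 (R(o) = -1 - (12 - 4*(-3 + 5)) = -1 - (12 - 4*2) = -1 - (12 - 8) = -1 - 1*4 = -1 - 4 = -5)
2534*R(5) = 2534*(-5) = -12670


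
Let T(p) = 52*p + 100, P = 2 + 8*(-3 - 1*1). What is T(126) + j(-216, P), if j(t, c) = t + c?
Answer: 6406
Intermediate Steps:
P = -30 (P = 2 + 8*(-3 - 1) = 2 + 8*(-4) = 2 - 32 = -30)
j(t, c) = c + t
T(p) = 100 + 52*p
T(126) + j(-216, P) = (100 + 52*126) + (-30 - 216) = (100 + 6552) - 246 = 6652 - 246 = 6406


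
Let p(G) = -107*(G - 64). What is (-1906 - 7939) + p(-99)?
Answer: 7596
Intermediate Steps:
p(G) = 6848 - 107*G (p(G) = -107*(-64 + G) = 6848 - 107*G)
(-1906 - 7939) + p(-99) = (-1906 - 7939) + (6848 - 107*(-99)) = -9845 + (6848 + 10593) = -9845 + 17441 = 7596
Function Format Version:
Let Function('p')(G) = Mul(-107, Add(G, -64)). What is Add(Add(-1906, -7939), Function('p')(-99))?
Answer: 7596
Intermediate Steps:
Function('p')(G) = Add(6848, Mul(-107, G)) (Function('p')(G) = Mul(-107, Add(-64, G)) = Add(6848, Mul(-107, G)))
Add(Add(-1906, -7939), Function('p')(-99)) = Add(Add(-1906, -7939), Add(6848, Mul(-107, -99))) = Add(-9845, Add(6848, 10593)) = Add(-9845, 17441) = 7596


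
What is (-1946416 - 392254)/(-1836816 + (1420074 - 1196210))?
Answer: 1169335/806476 ≈ 1.4499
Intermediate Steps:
(-1946416 - 392254)/(-1836816 + (1420074 - 1196210)) = -2338670/(-1836816 + 223864) = -2338670/(-1612952) = -2338670*(-1/1612952) = 1169335/806476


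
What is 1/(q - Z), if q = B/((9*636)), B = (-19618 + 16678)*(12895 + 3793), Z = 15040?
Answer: -477/11262640 ≈ -4.2352e-5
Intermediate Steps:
B = -49062720 (B = -2940*16688 = -49062720)
q = -4088560/477 (q = -49062720/(9*636) = -49062720/5724 = -49062720*1/5724 = -4088560/477 ≈ -8571.4)
1/(q - Z) = 1/(-4088560/477 - 1*15040) = 1/(-4088560/477 - 15040) = 1/(-11262640/477) = -477/11262640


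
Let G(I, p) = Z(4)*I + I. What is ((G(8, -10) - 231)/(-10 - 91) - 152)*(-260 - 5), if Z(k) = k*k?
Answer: 4043105/101 ≈ 40031.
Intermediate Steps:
Z(k) = k²
G(I, p) = 17*I (G(I, p) = 4²*I + I = 16*I + I = 17*I)
((G(8, -10) - 231)/(-10 - 91) - 152)*(-260 - 5) = ((17*8 - 231)/(-10 - 91) - 152)*(-260 - 5) = ((136 - 231)/(-101) - 152)*(-265) = (-95*(-1/101) - 152)*(-265) = (95/101 - 152)*(-265) = -15257/101*(-265) = 4043105/101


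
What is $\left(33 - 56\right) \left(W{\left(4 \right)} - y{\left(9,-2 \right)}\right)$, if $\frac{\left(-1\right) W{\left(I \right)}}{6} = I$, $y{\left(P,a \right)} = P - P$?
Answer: $552$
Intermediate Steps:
$y{\left(P,a \right)} = 0$
$W{\left(I \right)} = - 6 I$
$\left(33 - 56\right) \left(W{\left(4 \right)} - y{\left(9,-2 \right)}\right) = \left(33 - 56\right) \left(\left(-6\right) 4 - 0\right) = - 23 \left(-24 + 0\right) = \left(-23\right) \left(-24\right) = 552$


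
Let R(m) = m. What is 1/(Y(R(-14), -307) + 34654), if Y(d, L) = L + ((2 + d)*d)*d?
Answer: 1/31995 ≈ 3.1255e-5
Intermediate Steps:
Y(d, L) = L + d²*(2 + d) (Y(d, L) = L + (d*(2 + d))*d = L + d²*(2 + d))
1/(Y(R(-14), -307) + 34654) = 1/((-307 + (-14)³ + 2*(-14)²) + 34654) = 1/((-307 - 2744 + 2*196) + 34654) = 1/((-307 - 2744 + 392) + 34654) = 1/(-2659 + 34654) = 1/31995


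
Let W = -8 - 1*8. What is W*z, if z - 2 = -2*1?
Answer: 0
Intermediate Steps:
z = 0 (z = 2 - 2*1 = 2 - 2 = 0)
W = -16 (W = -8 - 8 = -16)
W*z = -16*0 = 0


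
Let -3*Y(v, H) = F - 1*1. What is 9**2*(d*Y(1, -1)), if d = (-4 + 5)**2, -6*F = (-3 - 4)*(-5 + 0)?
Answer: 369/2 ≈ 184.50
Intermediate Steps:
F = -35/6 (F = -(-3 - 4)*(-5 + 0)/6 = -(-7)*(-5)/6 = -1/6*35 = -35/6 ≈ -5.8333)
d = 1 (d = 1**2 = 1)
Y(v, H) = 41/18 (Y(v, H) = -(-35/6 - 1*1)/3 = -(-35/6 - 1)/3 = -1/3*(-41/6) = 41/18)
9**2*(d*Y(1, -1)) = 9**2*(1*(41/18)) = 81*(41/18) = 369/2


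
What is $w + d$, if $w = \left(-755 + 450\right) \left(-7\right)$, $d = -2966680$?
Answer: $-2964545$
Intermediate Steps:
$w = 2135$ ($w = \left(-305\right) \left(-7\right) = 2135$)
$w + d = 2135 - 2966680 = -2964545$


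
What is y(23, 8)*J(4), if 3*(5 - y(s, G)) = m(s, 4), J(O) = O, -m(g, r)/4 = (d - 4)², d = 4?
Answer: 20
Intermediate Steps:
m(g, r) = 0 (m(g, r) = -4*(4 - 4)² = -4*0² = -4*0 = 0)
y(s, G) = 5 (y(s, G) = 5 - ⅓*0 = 5 + 0 = 5)
y(23, 8)*J(4) = 5*4 = 20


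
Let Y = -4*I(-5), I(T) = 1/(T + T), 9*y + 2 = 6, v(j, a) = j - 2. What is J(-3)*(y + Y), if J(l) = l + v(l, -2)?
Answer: -304/45 ≈ -6.7556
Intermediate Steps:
v(j, a) = -2 + j
y = 4/9 (y = -2/9 + (⅑)*6 = -2/9 + ⅔ = 4/9 ≈ 0.44444)
J(l) = -2 + 2*l (J(l) = l + (-2 + l) = -2 + 2*l)
I(T) = 1/(2*T)
Y = ⅖ (Y = -2/(-5) = -2*(-1)/5 = -4*(-⅒) = ⅖ ≈ 0.40000)
J(-3)*(y + Y) = (-2 + 2*(-3))*(4/9 + ⅖) = (-2 - 6)*(38/45) = -8*38/45 = -304/45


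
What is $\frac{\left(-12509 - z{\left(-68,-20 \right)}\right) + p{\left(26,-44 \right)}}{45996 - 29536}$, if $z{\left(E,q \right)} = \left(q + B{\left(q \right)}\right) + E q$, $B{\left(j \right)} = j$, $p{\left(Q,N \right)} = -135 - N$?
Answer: $- \frac{696}{823} \approx -0.84569$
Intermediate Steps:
$z{\left(E,q \right)} = 2 q + E q$ ($z{\left(E,q \right)} = \left(q + q\right) + E q = 2 q + E q$)
$\frac{\left(-12509 - z{\left(-68,-20 \right)}\right) + p{\left(26,-44 \right)}}{45996 - 29536} = \frac{\left(-12509 - - 20 \left(2 - 68\right)\right) - 91}{45996 - 29536} = \frac{\left(-12509 - \left(-20\right) \left(-66\right)\right) + \left(-135 + 44\right)}{16460} = \left(\left(-12509 - 1320\right) - 91\right) \frac{1}{16460} = \left(-13829 - 91\right) \frac{1}{16460} = \left(-13920\right) \frac{1}{16460} = - \frac{696}{823}$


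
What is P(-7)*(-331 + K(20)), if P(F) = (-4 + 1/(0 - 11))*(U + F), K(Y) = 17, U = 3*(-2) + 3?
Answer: -141300/11 ≈ -12845.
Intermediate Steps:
U = -3 (U = -6 + 3 = -3)
P(F) = 135/11 - 45*F/11 (P(F) = (-4 + 1/(0 - 11))*(-3 + F) = (-4 + 1/(-11))*(-3 + F) = (-4 - 1/11)*(-3 + F) = -45*(-3 + F)/11 = 135/11 - 45*F/11)
P(-7)*(-331 + K(20)) = (135/11 - 45/11*(-7))*(-331 + 17) = (135/11 + 315/11)*(-314) = (450/11)*(-314) = -141300/11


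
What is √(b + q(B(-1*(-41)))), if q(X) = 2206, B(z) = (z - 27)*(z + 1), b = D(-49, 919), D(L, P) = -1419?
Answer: √787 ≈ 28.054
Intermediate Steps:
b = -1419
B(z) = (1 + z)*(-27 + z) (B(z) = (-27 + z)*(1 + z) = (1 + z)*(-27 + z))
√(b + q(B(-1*(-41)))) = √(-1419 + 2206) = √787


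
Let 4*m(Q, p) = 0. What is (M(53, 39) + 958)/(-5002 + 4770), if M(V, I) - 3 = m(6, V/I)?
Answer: -961/232 ≈ -4.1422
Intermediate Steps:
m(Q, p) = 0 (m(Q, p) = (1/4)*0 = 0)
M(V, I) = 3 (M(V, I) = 3 + 0 = 3)
(M(53, 39) + 958)/(-5002 + 4770) = (3 + 958)/(-5002 + 4770) = 961/(-232) = 961*(-1/232) = -961/232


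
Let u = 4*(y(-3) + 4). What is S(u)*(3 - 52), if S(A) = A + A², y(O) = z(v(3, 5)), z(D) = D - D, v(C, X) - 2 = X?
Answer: -13328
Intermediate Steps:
v(C, X) = 2 + X
z(D) = 0
y(O) = 0
u = 16 (u = 4*(0 + 4) = 4*4 = 16)
S(u)*(3 - 52) = (16*(1 + 16))*(3 - 52) = (16*17)*(-49) = 272*(-49) = -13328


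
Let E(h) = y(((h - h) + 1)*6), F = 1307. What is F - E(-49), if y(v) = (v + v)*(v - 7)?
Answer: 1319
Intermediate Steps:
y(v) = 2*v*(-7 + v) (y(v) = (2*v)*(-7 + v) = 2*v*(-7 + v))
E(h) = -12 (E(h) = 2*(((h - h) + 1)*6)*(-7 + ((h - h) + 1)*6) = 2*((0 + 1)*6)*(-7 + (0 + 1)*6) = 2*(1*6)*(-7 + 1*6) = 2*6*(-7 + 6) = 2*6*(-1) = -12)
F - E(-49) = 1307 - 1*(-12) = 1307 + 12 = 1319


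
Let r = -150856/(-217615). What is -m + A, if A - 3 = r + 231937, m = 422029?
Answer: -41366066879/217615 ≈ -1.9009e+5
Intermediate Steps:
r = 150856/217615 (r = -150856*(-1/217615) = 150856/217615 ≈ 0.69322)
A = 50473773956/217615 (A = 3 + (150856/217615 + 231937) = 3 + 50473121111/217615 = 50473773956/217615 ≈ 2.3194e+5)
-m + A = -1*422029 + 50473773956/217615 = -422029 + 50473773956/217615 = -41366066879/217615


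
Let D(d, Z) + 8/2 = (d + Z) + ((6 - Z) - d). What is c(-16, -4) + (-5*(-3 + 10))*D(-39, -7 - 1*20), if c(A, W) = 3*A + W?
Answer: -122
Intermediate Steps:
c(A, W) = W + 3*A
D(d, Z) = 2 (D(d, Z) = -4 + ((d + Z) + ((6 - Z) - d)) = -4 + ((Z + d) + (6 - Z - d)) = -4 + 6 = 2)
c(-16, -4) + (-5*(-3 + 10))*D(-39, -7 - 1*20) = (-4 + 3*(-16)) - 5*(-3 + 10)*2 = (-4 - 48) - 5*7*2 = -52 - 35*2 = -52 - 70 = -122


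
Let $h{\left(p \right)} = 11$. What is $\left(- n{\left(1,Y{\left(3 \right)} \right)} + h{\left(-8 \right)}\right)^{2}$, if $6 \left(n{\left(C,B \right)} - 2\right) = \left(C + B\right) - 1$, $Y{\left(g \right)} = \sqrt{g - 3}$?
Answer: $81$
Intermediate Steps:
$Y{\left(g \right)} = \sqrt{-3 + g}$
$n{\left(C,B \right)} = \frac{11}{6} + \frac{B}{6} + \frac{C}{6}$ ($n{\left(C,B \right)} = 2 + \frac{\left(C + B\right) - 1}{6} = 2 + \frac{\left(B + C\right) - 1}{6} = 2 + \frac{-1 + B + C}{6} = 2 + \left(- \frac{1}{6} + \frac{B}{6} + \frac{C}{6}\right) = \frac{11}{6} + \frac{B}{6} + \frac{C}{6}$)
$\left(- n{\left(1,Y{\left(3 \right)} \right)} + h{\left(-8 \right)}\right)^{2} = \left(- (\frac{11}{6} + \frac{\sqrt{-3 + 3}}{6} + \frac{1}{6} \cdot 1) + 11\right)^{2} = \left(- (\frac{11}{6} + \frac{\sqrt{0}}{6} + \frac{1}{6}) + 11\right)^{2} = \left(- (\frac{11}{6} + \frac{1}{6} \cdot 0 + \frac{1}{6}) + 11\right)^{2} = \left(- (\frac{11}{6} + 0 + \frac{1}{6}) + 11\right)^{2} = \left(\left(-1\right) 2 + 11\right)^{2} = \left(-2 + 11\right)^{2} = 9^{2} = 81$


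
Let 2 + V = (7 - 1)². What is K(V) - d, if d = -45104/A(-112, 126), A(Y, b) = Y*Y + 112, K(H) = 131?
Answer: 106440/791 ≈ 134.56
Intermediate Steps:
V = 34 (V = -2 + (7 - 1)² = -2 + 6² = -2 + 36 = 34)
A(Y, b) = 112 + Y² (A(Y, b) = Y² + 112 = 112 + Y²)
d = -2819/791 (d = -45104/(112 + (-112)²) = -45104/(112 + 12544) = -45104/12656 = -45104*1/12656 = -2819/791 ≈ -3.5638)
K(V) - d = 131 - 1*(-2819/791) = 131 + 2819/791 = 106440/791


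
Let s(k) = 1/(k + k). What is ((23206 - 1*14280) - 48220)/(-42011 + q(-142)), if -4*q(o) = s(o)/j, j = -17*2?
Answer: 1517691456/1622632865 ≈ 0.93533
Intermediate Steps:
s(k) = 1/(2*k)
j = -34
q(o) = 1/(272*o) (q(o) = -1/(2*o)/(4*(-34)) = -1/(2*o)*(-1)/(4*34) = -(-1)/(272*o) = 1/(272*o))
((23206 - 1*14280) - 48220)/(-42011 + q(-142)) = ((23206 - 1*14280) - 48220)/(-42011 + (1/272)/(-142)) = ((23206 - 14280) - 48220)/(-42011 + (1/272)*(-1/142)) = (8926 - 48220)/(-42011 - 1/38624) = -39294/(-1622632865/38624) = -39294*(-38624/1622632865) = 1517691456/1622632865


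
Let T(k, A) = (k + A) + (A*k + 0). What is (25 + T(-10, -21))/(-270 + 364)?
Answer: 102/47 ≈ 2.1702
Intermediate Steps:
T(k, A) = A + k + A*k (T(k, A) = (A + k) + A*k = A + k + A*k)
(25 + T(-10, -21))/(-270 + 364) = (25 + (-21 - 10 - 21*(-10)))/(-270 + 364) = (25 + (-21 - 10 + 210))/94 = (25 + 179)*(1/94) = 204*(1/94) = 102/47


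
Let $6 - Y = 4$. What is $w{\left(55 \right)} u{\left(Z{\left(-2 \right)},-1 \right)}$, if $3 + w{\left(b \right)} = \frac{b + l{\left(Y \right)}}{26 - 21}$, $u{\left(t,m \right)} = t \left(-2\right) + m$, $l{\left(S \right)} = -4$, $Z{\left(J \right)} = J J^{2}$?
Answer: $108$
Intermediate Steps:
$Y = 2$ ($Y = 6 - 4 = 2$)
$Z{\left(J \right)} = J^{3}$
$u{\left(t,m \right)} = m - 2 t$ ($u{\left(t,m \right)} = - 2 t + m = m - 2 t$)
$w{\left(b \right)} = - \frac{19}{5} + \frac{b}{5}$ ($w{\left(b \right)} = -3 + \frac{b - 4}{26 - 21} = -3 + \frac{-4 + b}{5} = -3 + \left(-4 + b\right) \frac{1}{5} = -3 + \left(- \frac{4}{5} + \frac{b}{5}\right) = - \frac{19}{5} + \frac{b}{5}$)
$w{\left(55 \right)} u{\left(Z{\left(-2 \right)},-1 \right)} = \left(- \frac{19}{5} + \frac{1}{5} \cdot 55\right) \left(-1 - 2 \left(-2\right)^{3}\right) = \left(- \frac{19}{5} + 11\right) \left(-1 - -16\right) = \frac{36 \left(-1 + 16\right)}{5} = \frac{36}{5} \cdot 15 = 108$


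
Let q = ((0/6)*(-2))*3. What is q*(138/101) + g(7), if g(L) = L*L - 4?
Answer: 45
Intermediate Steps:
g(L) = -4 + L**2 (g(L) = L**2 - 4 = -4 + L**2)
q = 0 (q = ((0*(1/6))*(-2))*3 = (0*(-2))*3 = 0*3 = 0)
q*(138/101) + g(7) = 0*(138/101) + (-4 + 7**2) = 0*(138*(1/101)) + (-4 + 49) = 0*(138/101) + 45 = 0 + 45 = 45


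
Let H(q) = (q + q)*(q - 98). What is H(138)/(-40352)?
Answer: -345/1261 ≈ -0.27359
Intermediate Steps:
H(q) = 2*q*(-98 + q) (H(q) = (2*q)*(-98 + q) = 2*q*(-98 + q))
H(138)/(-40352) = (2*138*(-98 + 138))/(-40352) = (2*138*40)*(-1/40352) = 11040*(-1/40352) = -345/1261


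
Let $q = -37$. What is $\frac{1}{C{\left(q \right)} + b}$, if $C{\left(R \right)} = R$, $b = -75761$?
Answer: $- \frac{1}{75798} \approx -1.3193 \cdot 10^{-5}$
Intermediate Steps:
$\frac{1}{C{\left(q \right)} + b} = \frac{1}{-37 - 75761} = \frac{1}{-75798} = - \frac{1}{75798}$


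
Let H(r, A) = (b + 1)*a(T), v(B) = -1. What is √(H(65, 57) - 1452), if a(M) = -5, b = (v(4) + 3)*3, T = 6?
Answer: I*√1487 ≈ 38.562*I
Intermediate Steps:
b = 6 (b = (-1 + 3)*3 = 2*3 = 6)
H(r, A) = -35 (H(r, A) = (6 + 1)*(-5) = 7*(-5) = -35)
√(H(65, 57) - 1452) = √(-35 - 1452) = √(-1487) = I*√1487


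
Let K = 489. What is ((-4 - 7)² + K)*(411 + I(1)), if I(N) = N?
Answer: 251320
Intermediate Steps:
((-4 - 7)² + K)*(411 + I(1)) = ((-4 - 7)² + 489)*(411 + 1) = ((-11)² + 489)*412 = (121 + 489)*412 = 610*412 = 251320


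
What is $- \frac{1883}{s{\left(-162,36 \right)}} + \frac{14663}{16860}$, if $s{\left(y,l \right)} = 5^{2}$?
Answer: $- \frac{6276161}{84300} \approx -74.45$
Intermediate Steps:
$s{\left(y,l \right)} = 25$
$- \frac{1883}{s{\left(-162,36 \right)}} + \frac{14663}{16860} = - \frac{1883}{25} + \frac{14663}{16860} = - \frac{6276161}{84300}$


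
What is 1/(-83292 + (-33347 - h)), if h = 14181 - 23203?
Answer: -1/107617 ≈ -9.2922e-6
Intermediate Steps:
h = -9022
1/(-83292 + (-33347 - h)) = 1/(-83292 + (-33347 - 1*(-9022))) = 1/(-83292 + (-33347 + 9022)) = 1/(-83292 - 24325) = 1/(-107617) = -1/107617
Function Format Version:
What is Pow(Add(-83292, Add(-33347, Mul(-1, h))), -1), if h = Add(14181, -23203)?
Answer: Rational(-1, 107617) ≈ -9.2922e-6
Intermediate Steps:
h = -9022
Pow(Add(-83292, Add(-33347, Mul(-1, h))), -1) = Pow(Add(-83292, Add(-33347, Mul(-1, -9022))), -1) = Pow(Add(-83292, Add(-33347, 9022)), -1) = Pow(Add(-83292, -24325), -1) = Pow(-107617, -1) = Rational(-1, 107617)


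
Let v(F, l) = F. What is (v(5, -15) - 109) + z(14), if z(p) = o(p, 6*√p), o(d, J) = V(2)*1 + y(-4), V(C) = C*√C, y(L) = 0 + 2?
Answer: -102 + 2*√2 ≈ -99.172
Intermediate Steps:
y(L) = 2
V(C) = C^(3/2)
o(d, J) = 2 + 2*√2 (o(d, J) = 2^(3/2)*1 + 2 = (2*√2)*1 + 2 = 2*√2 + 2 = 2 + 2*√2)
z(p) = 2 + 2*√2
(v(5, -15) - 109) + z(14) = (5 - 109) + (2 + 2*√2) = -104 + (2 + 2*√2) = -102 + 2*√2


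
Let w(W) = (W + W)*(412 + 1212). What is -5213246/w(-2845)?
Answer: 2606623/4620280 ≈ 0.56417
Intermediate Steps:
w(W) = 3248*W (w(W) = (2*W)*1624 = 3248*W)
-5213246/w(-2845) = -5213246/(3248*(-2845)) = -5213246/(-9240560) = -5213246*(-1/9240560) = 2606623/4620280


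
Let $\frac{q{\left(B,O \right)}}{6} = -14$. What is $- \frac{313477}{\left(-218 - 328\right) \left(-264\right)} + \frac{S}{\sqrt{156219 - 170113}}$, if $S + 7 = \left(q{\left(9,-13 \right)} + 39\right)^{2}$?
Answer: $- \frac{313477}{144144} - \frac{1009 i \sqrt{13894}}{6947} \approx -2.1747 - 17.12 i$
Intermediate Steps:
$q{\left(B,O \right)} = -84$ ($q{\left(B,O \right)} = 6 \left(-14\right) = -84$)
$S = 2018$ ($S = -7 + \left(-84 + 39\right)^{2} = -7 + \left(-45\right)^{2} = -7 + 2025 = 2018$)
$- \frac{313477}{\left(-218 - 328\right) \left(-264\right)} + \frac{S}{\sqrt{156219 - 170113}} = - \frac{313477}{\left(-218 - 328\right) \left(-264\right)} + \frac{2018}{\sqrt{156219 - 170113}} = - \frac{313477}{\left(-546\right) \left(-264\right)} + \frac{2018}{\sqrt{-13894}} = - \frac{313477}{144144} + \frac{2018}{i \sqrt{13894}} = \left(-313477\right) \frac{1}{144144} + 2018 \left(- \frac{i \sqrt{13894}}{13894}\right) = - \frac{313477}{144144} - \frac{1009 i \sqrt{13894}}{6947}$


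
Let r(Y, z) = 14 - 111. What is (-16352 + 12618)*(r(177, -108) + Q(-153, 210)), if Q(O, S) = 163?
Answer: -246444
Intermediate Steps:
r(Y, z) = -97
(-16352 + 12618)*(r(177, -108) + Q(-153, 210)) = (-16352 + 12618)*(-97 + 163) = -3734*66 = -246444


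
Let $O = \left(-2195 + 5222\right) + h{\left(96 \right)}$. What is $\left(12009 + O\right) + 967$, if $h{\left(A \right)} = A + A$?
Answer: $16195$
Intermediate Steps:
$h{\left(A \right)} = 2 A$
$O = 3219$ ($O = \left(-2195 + 5222\right) + 2 \cdot 96 = 3027 + 192 = 3219$)
$\left(12009 + O\right) + 967 = \left(12009 + 3219\right) + 967 = 15228 + 967 = 16195$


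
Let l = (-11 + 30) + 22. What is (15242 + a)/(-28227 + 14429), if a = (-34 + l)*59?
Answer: -15655/13798 ≈ -1.1346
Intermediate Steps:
l = 41 (l = 19 + 22 = 41)
a = 413 (a = (-34 + 41)*59 = 7*59 = 413)
(15242 + a)/(-28227 + 14429) = (15242 + 413)/(-28227 + 14429) = 15655/(-13798) = 15655*(-1/13798) = -15655/13798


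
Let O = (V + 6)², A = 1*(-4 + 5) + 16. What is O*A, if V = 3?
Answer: 1377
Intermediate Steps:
A = 17 (A = 1*1 + 16 = 1 + 16 = 17)
O = 81 (O = (3 + 6)² = 9² = 81)
O*A = 81*17 = 1377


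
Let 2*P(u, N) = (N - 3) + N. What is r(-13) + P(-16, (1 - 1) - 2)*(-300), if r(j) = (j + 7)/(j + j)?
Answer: 13653/13 ≈ 1050.2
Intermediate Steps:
r(j) = (7 + j)/(2*j) (r(j) = (7 + j)/((2*j)) = (7 + j)*(1/(2*j)) = (7 + j)/(2*j))
P(u, N) = -3/2 + N (P(u, N) = ((N - 3) + N)/2 = ((-3 + N) + N)/2 = (-3 + 2*N)/2 = -3/2 + N)
r(-13) + P(-16, (1 - 1) - 2)*(-300) = (1/2)*(7 - 13)/(-13) + (-3/2 + ((1 - 1) - 2))*(-300) = (1/2)*(-1/13)*(-6) + (-3/2 + (0 - 2))*(-300) = 3/13 + (-3/2 - 2)*(-300) = 3/13 - 7/2*(-300) = 3/13 + 1050 = 13653/13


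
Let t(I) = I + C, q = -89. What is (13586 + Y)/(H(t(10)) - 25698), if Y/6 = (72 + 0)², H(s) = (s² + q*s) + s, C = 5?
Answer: -44690/26793 ≈ -1.6680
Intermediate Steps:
t(I) = 5 + I (t(I) = I + 5 = 5 + I)
H(s) = s² - 88*s (H(s) = (s² - 89*s) + s = s² - 88*s)
Y = 31104 (Y = 6*(72 + 0)² = 6*72² = 6*5184 = 31104)
(13586 + Y)/(H(t(10)) - 25698) = (13586 + 31104)/((5 + 10)*(-88 + (5 + 10)) - 25698) = 44690/(15*(-88 + 15) - 25698) = 44690/(15*(-73) - 25698) = 44690/(-1095 - 25698) = 44690/(-26793) = 44690*(-1/26793) = -44690/26793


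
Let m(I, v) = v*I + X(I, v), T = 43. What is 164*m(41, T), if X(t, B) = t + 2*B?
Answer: 309960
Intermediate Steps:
m(I, v) = I + 2*v + I*v (m(I, v) = v*I + (I + 2*v) = I*v + (I + 2*v) = I + 2*v + I*v)
164*m(41, T) = 164*(41 + 2*43 + 41*43) = 164*(41 + 86 + 1763) = 164*1890 = 309960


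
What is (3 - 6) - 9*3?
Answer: -30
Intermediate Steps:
(3 - 6) - 9*3 = -3 - 27 = -30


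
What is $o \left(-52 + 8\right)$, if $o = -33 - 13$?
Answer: $2024$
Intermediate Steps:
$o = -46$
$o \left(-52 + 8\right) = - 46 \left(-52 + 8\right) = \left(-46\right) \left(-44\right) = 2024$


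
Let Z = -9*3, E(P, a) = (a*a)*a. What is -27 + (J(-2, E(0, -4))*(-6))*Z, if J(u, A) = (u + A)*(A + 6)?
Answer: 620109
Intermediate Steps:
E(P, a) = a³ (E(P, a) = a²*a = a³)
J(u, A) = (6 + A)*(A + u) (J(u, A) = (A + u)*(6 + A) = (6 + A)*(A + u))
Z = -27
-27 + (J(-2, E(0, -4))*(-6))*Z = -27 + ((((-4)³)² + 6*(-4)³ + 6*(-2) + (-4)³*(-2))*(-6))*(-27) = -27 + (((-64)² + 6*(-64) - 12 - 64*(-2))*(-6))*(-27) = -27 + ((4096 - 384 - 12 + 128)*(-6))*(-27) = -27 + (3828*(-6))*(-27) = -27 - 22968*(-27) = -27 + 620136 = 620109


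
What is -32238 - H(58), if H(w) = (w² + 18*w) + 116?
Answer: -36762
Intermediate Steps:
H(w) = 116 + w² + 18*w
-32238 - H(58) = -32238 - (116 + 58² + 18*58) = -32238 - (116 + 3364 + 1044) = -32238 - 1*4524 = -32238 - 4524 = -36762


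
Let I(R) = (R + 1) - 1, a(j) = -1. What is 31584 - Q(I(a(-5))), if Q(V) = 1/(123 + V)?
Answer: 3853247/122 ≈ 31584.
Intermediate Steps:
I(R) = R (I(R) = (1 + R) - 1 = R)
31584 - Q(I(a(-5))) = 31584 - 1/(123 - 1) = 31584 - 1/122 = 3853247/122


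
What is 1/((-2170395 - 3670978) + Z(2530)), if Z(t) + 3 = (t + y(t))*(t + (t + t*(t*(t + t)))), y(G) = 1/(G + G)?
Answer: 1/81943054981325 ≈ 1.2204e-14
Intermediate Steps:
y(G) = 1/(2*G)
Z(t) = -3 + (t + 1/(2*t))*(2*t + 2*t³) (Z(t) = -3 + (t + 1/(2*t))*(t + (t + t*(t*(t + t)))) = -3 + (t + 1/(2*t))*(t + (t + t*(t*(2*t)))) = -3 + (t + 1/(2*t))*(t + (t + t*(2*t²))) = -3 + (t + 1/(2*t))*(t + (t + 2*t³)) = -3 + (t + 1/(2*t))*(2*t + 2*t³))
1/((-2170395 - 3670978) + Z(2530)) = 1/((-2170395 - 3670978) + (-2 + 2*2530⁴ + 3*2530²)) = 1/(-5841373 + (-2 + 2*40971520810000 + 3*6400900)) = 1/(-5841373 + (-2 + 81943041620000 + 19202700)) = 1/(-5841373 + 81943060822698) = 1/81943054981325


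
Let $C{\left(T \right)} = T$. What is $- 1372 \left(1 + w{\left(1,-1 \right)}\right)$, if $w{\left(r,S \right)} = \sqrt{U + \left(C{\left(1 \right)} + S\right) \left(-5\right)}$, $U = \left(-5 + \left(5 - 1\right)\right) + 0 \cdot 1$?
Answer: $-1372 - 1372 i \approx -1372.0 - 1372.0 i$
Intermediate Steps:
$U = -1$ ($U = \left(-5 + \left(5 - 1\right)\right) + 0 = \left(-5 + 4\right) + 0 = -1 + 0 = -1$)
$w{\left(r,S \right)} = \sqrt{-6 - 5 S}$ ($w{\left(r,S \right)} = \sqrt{-1 + \left(1 + S\right) \left(-5\right)} = \sqrt{-1 - \left(5 + 5 S\right)} = \sqrt{-6 - 5 S}$)
$- 1372 \left(1 + w{\left(1,-1 \right)}\right) = - 1372 \left(1 + \sqrt{-6 - -5}\right) = - 1372 \left(1 + \sqrt{-6 + 5}\right) = - 1372 \left(1 + \sqrt{-1}\right) = - 1372 \left(1 + i\right) = -1372 - 1372 i$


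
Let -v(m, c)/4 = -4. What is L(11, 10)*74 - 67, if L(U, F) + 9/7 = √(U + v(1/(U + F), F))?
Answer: -1135/7 + 222*√3 ≈ 222.37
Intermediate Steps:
v(m, c) = 16 (v(m, c) = -4*(-4) = 16)
L(U, F) = -9/7 + √(16 + U) (L(U, F) = -9/7 + √(U + 16) = -9/7 + √(16 + U))
L(11, 10)*74 - 67 = (-9/7 + √(16 + 11))*74 - 67 = (-9/7 + √27)*74 - 67 = (-9/7 + 3*√3)*74 - 67 = (-666/7 + 222*√3) - 67 = -1135/7 + 222*√3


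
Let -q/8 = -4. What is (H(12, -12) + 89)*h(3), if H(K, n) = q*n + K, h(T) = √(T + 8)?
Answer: -283*√11 ≈ -938.60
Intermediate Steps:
q = 32 (q = -8*(-4) = 32)
h(T) = √(8 + T)
H(K, n) = K + 32*n (H(K, n) = 32*n + K = K + 32*n)
(H(12, -12) + 89)*h(3) = ((12 + 32*(-12)) + 89)*√(8 + 3) = ((12 - 384) + 89)*√11 = (-372 + 89)*√11 = -283*√11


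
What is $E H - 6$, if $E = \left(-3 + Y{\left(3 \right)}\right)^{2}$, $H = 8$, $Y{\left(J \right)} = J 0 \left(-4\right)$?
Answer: $66$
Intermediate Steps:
$Y{\left(J \right)} = 0$ ($Y{\left(J \right)} = 0 \left(-4\right) = 0$)
$E = 9$ ($E = \left(-3 + 0\right)^{2} = \left(-3\right)^{2} = 9$)
$E H - 6 = 9 \cdot 8 - 6 = 72 - 6 = 66$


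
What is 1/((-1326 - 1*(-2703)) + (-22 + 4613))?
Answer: 1/5968 ≈ 0.00016756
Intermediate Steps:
1/((-1326 - 1*(-2703)) + (-22 + 4613)) = 1/((-1326 + 2703) + 4591) = 1/(1377 + 4591) = 1/5968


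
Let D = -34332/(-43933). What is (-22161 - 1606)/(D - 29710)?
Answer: 1044155611/1305215098 ≈ 0.79999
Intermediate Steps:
D = 34332/43933 (D = -34332*(-1/43933) = 34332/43933 ≈ 0.78146)
(-22161 - 1606)/(D - 29710) = (-22161 - 1606)/(34332/43933 - 29710) = -23767/(-1305215098/43933) = -23767*(-43933/1305215098) = 1044155611/1305215098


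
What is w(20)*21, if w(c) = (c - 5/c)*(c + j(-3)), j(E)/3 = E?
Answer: 18249/4 ≈ 4562.3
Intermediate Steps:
j(E) = 3*E
w(c) = (-9 + c)*(c - 5/c) (w(c) = (c - 5/c)*(c + 3*(-3)) = (c - 5/c)*(c - 9) = (c - 5/c)*(-9 + c) = (-9 + c)*(c - 5/c))
w(20)*21 = (-5 + 20**2 - 9*20 + 45/20)*21 = (-5 + 400 - 180 + 45*(1/20))*21 = (-5 + 400 - 180 + 9/4)*21 = (869/4)*21 = 18249/4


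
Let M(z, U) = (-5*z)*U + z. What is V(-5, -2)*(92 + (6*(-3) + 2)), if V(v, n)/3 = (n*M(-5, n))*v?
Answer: -125400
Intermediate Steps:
M(z, U) = z - 5*U*z (M(z, U) = -5*U*z + z = z - 5*U*z)
V(v, n) = 3*n*v*(-5 + 25*n) (V(v, n) = 3*((n*(-5*(1 - 5*n)))*v) = 3*((n*(-5 + 25*n))*v) = 3*(n*v*(-5 + 25*n)) = 3*n*v*(-5 + 25*n))
V(-5, -2)*(92 + (6*(-3) + 2)) = (15*(-2)*(-5)*(-1 + 5*(-2)))*(92 + (6*(-3) + 2)) = (15*(-2)*(-5)*(-1 - 10))*(92 + (-18 + 2)) = (15*(-2)*(-5)*(-11))*(92 - 16) = -1650*76 = -125400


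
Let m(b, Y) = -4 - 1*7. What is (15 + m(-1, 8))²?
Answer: 16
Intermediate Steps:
m(b, Y) = -11 (m(b, Y) = -4 - 7 = -11)
(15 + m(-1, 8))² = (15 - 11)² = 4² = 16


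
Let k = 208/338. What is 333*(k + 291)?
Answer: 1262403/13 ≈ 97108.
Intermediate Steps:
k = 8/13 (k = 208*(1/338) = 8/13 ≈ 0.61539)
333*(k + 291) = 333*(8/13 + 291) = 333*(3791/13) = 1262403/13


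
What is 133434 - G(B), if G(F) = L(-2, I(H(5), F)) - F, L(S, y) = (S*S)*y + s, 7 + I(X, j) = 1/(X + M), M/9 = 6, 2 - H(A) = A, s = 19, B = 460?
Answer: 6829049/51 ≈ 1.3390e+5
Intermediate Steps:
H(A) = 2 - A
M = 54 (M = 9*6 = 54)
I(X, j) = -7 + 1/(54 + X) (I(X, j) = -7 + 1/(X + 54) = -7 + 1/(54 + X))
L(S, y) = 19 + y*S² (L(S, y) = (S*S)*y + 19 = S²*y + 19 = y*S² + 19 = 19 + y*S²)
G(F) = -455/51 - F (G(F) = (19 + ((-377 - 7*(2 - 1*5))/(54 + (2 - 1*5)))*(-2)²) - F = (19 + ((-377 - 7*(2 - 5))/(54 + (2 - 5)))*4) - F = (19 + ((-377 - 7*(-3))/(54 - 3))*4) - F = (19 + ((-377 + 21)/51)*4) - F = (19 + ((1/51)*(-356))*4) - F = (19 - 356/51*4) - F = (19 - 1424/51) - F = -455/51 - F)
133434 - G(B) = 133434 - (-455/51 - 1*460) = 133434 - (-455/51 - 460) = 133434 - 1*(-23915/51) = 133434 + 23915/51 = 6829049/51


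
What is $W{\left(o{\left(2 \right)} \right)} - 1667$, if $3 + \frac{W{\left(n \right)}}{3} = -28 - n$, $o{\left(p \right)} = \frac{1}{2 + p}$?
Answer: $- \frac{7043}{4} \approx -1760.8$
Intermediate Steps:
$W{\left(n \right)} = -93 - 3 n$ ($W{\left(n \right)} = -9 + 3 \left(-28 - n\right) = -9 - \left(84 + 3 n\right) = -93 - 3 n$)
$W{\left(o{\left(2 \right)} \right)} - 1667 = \left(-93 - \frac{3}{2 + 2}\right) - 1667 = \left(-93 - \frac{3}{4}\right) - 1667 = - \frac{375}{4} - 1667 = - \frac{7043}{4}$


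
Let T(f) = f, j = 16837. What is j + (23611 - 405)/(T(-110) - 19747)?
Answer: 334309103/19857 ≈ 16836.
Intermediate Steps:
j + (23611 - 405)/(T(-110) - 19747) = 16837 + (23611 - 405)/(-110 - 19747) = 16837 + 23206/(-19857) = 16837 + 23206*(-1/19857) = 16837 - 23206/19857 = 334309103/19857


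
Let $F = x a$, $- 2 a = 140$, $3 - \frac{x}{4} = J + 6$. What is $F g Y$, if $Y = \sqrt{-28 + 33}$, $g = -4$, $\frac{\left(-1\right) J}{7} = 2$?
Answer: $12320 \sqrt{5} \approx 27548.0$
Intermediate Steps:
$J = -14$ ($J = \left(-7\right) 2 = -14$)
$x = 44$ ($x = 12 - 4 \left(-14 + 6\right) = 12 - -32 = 12 + 32 = 44$)
$a = -70$ ($a = \left(- \frac{1}{2}\right) 140 = -70$)
$F = -3080$ ($F = 44 \left(-70\right) = -3080$)
$Y = \sqrt{5} \approx 2.2361$
$F g Y = - 3080 \left(- 4 \sqrt{5}\right) = 12320 \sqrt{5}$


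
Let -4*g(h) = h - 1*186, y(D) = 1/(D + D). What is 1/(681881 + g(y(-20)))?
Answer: 160/109108401 ≈ 1.4664e-6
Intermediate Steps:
y(D) = 1/(2*D)
g(h) = 93/2 - h/4 (g(h) = -(h - 1*186)/4 = -(h - 186)/4 = -(-186 + h)/4 = 93/2 - h/4)
1/(681881 + g(y(-20))) = 1/(681881 + (93/2 - 1/(8*(-20)))) = 1/(681881 + (93/2 - (-1)/(8*20))) = 1/(681881 + (93/2 - ¼*(-1/40))) = 1/(681881 + (93/2 + 1/160)) = 1/(681881 + 7441/160) = 1/(109108401/160) = 160/109108401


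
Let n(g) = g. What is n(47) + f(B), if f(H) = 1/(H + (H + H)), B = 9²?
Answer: 11422/243 ≈ 47.004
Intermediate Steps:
B = 81
f(H) = 1/(3*H) (f(H) = 1/(H + 2*H) = 1/(3*H))
n(47) + f(B) = 47 + (⅓)/81 = 47 + (⅓)*(1/81) = 47 + 1/243 = 11422/243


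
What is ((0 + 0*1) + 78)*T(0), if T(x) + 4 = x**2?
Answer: -312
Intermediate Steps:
T(x) = -4 + x**2
((0 + 0*1) + 78)*T(0) = ((0 + 0*1) + 78)*(-4 + 0**2) = ((0 + 0) + 78)*(-4 + 0) = (0 + 78)*(-4) = 78*(-4) = -312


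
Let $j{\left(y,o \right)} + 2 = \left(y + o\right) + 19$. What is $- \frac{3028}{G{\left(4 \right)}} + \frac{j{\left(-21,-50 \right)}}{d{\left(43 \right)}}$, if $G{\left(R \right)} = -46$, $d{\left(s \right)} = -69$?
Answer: $\frac{1532}{23} \approx 66.609$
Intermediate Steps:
$j{\left(y,o \right)} = 17 + o + y$ ($j{\left(y,o \right)} = -2 + \left(\left(y + o\right) + 19\right) = -2 + \left(\left(o + y\right) + 19\right) = -2 + \left(19 + o + y\right) = 17 + o + y$)
$- \frac{3028}{G{\left(4 \right)}} + \frac{j{\left(-21,-50 \right)}}{d{\left(43 \right)}} = - \frac{3028}{-46} + \frac{17 - 50 - 21}{-69} = \left(-3028\right) \left(- \frac{1}{46}\right) - - \frac{18}{23} = \frac{1514}{23} + \frac{18}{23} = \frac{1532}{23}$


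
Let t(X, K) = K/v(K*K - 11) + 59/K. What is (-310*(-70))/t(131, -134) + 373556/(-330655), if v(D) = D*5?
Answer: -86270652421510436/1756350413805 ≈ -49119.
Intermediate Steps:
v(D) = 5*D
t(X, K) = 59/K + K/(-55 + 5*K**2) (t(X, K) = K/((5*(K*K - 11))) + 59/K = K/((5*(K**2 - 11))) + 59/K = K/((5*(-11 + K**2))) + 59/K = K/(-55 + 5*K**2) + 59/K = 59/K + K/(-55 + 5*K**2))
(-310*(-70))/t(131, -134) + 373556/(-330655) = (-310*(-70))/(((1/5)*(-3245 + 296*(-134)**2)/(-134*(-11 + (-134)**2)))) + 373556/(-330655) = 21700/(((1/5)*(-1/134)*(-3245 + 296*17956)/(-11 + 17956))) + 373556*(-1/330655) = 21700/(((1/5)*(-1/134)*(-3245 + 5314976)/17945)) - 373556/330655 = 21700/(((1/5)*(-1/134)*(1/17945)*5311731)) - 373556/330655 = 21700/(-5311731/12023150) - 373556/330655 = 21700*(-12023150/5311731) - 373556/330655 = -260902355000/5311731 - 373556/330655 = -86270652421510436/1756350413805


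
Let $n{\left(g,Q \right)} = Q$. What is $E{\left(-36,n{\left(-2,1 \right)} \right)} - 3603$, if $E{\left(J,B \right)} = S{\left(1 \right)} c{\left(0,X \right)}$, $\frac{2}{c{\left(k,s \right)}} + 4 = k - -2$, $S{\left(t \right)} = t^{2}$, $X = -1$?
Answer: $-3604$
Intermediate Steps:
$c{\left(k,s \right)} = \frac{2}{-2 + k}$ ($c{\left(k,s \right)} = \frac{2}{-4 + \left(k - -2\right)} = \frac{2}{-4 + \left(k + 2\right)} = \frac{2}{-4 + \left(2 + k\right)} = \frac{2}{-2 + k}$)
$E{\left(J,B \right)} = -1$ ($E{\left(J,B \right)} = 1^{2} \frac{2}{-2 + 0} = 1 \frac{2}{-2} = 1 \cdot 2 \left(- \frac{1}{2}\right) = 1 \left(-1\right) = -1$)
$E{\left(-36,n{\left(-2,1 \right)} \right)} - 3603 = -1 - 3603 = -3604$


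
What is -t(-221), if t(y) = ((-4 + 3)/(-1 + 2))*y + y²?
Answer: -49062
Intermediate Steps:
t(y) = y² - y (t(y) = (-1/1)*y + y² = (-1*1)*y + y² = -y + y² = y² - y)
-t(-221) = -(-221)*(-1 - 221) = -(-221)*(-222) = -1*49062 = -49062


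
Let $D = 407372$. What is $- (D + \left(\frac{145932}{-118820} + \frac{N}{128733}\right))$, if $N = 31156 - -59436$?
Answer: $- \frac{1557794129944901}{3824013765} \approx -4.0737 \cdot 10^{5}$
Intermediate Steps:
$N = 90592$ ($N = 31156 + 59436 = 90592$)
$- (D + \left(\frac{145932}{-118820} + \frac{N}{128733}\right)) = - (407372 + \left(\frac{145932}{-118820} + \frac{90592}{128733}\right)) = - (407372 + \left(145932 \left(- \frac{1}{118820}\right) + 90592 \cdot \frac{1}{128733}\right)) = - (407372 + \left(- \frac{36483}{29705} + \frac{90592}{128733}\right)) = - (407372 - \frac{2005530679}{3824013765}) = \left(-1\right) \frac{1557794129944901}{3824013765} = - \frac{1557794129944901}{3824013765}$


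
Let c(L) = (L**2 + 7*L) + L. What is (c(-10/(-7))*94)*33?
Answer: 2047320/49 ≈ 41782.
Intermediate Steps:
c(L) = L**2 + 8*L
(c(-10/(-7))*94)*33 = (((-10/(-7))*(8 - 10/(-7)))*94)*33 = (((-10*(-1/7))*(8 - 10*(-1/7)))*94)*33 = ((10*(8 + 10/7)/7)*94)*33 = (((10/7)*(66/7))*94)*33 = ((660/49)*94)*33 = (62040/49)*33 = 2047320/49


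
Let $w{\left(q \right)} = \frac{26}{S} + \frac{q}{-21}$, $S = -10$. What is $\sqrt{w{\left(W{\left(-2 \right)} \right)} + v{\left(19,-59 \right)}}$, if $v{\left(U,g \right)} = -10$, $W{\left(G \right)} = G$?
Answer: $\frac{i \sqrt{137865}}{105} \approx 3.5362 i$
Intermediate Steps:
$w{\left(q \right)} = - \frac{13}{5} - \frac{q}{21}$ ($w{\left(q \right)} = \frac{26}{-10} + \frac{q}{-21} = 26 \left(- \frac{1}{10}\right) + q \left(- \frac{1}{21}\right) = - \frac{13}{5} - \frac{q}{21}$)
$\sqrt{w{\left(W{\left(-2 \right)} \right)} + v{\left(19,-59 \right)}} = \sqrt{\left(- \frac{13}{5} - - \frac{2}{21}\right) - 10} = \sqrt{\left(- \frac{13}{5} + \frac{2}{21}\right) - 10} = \sqrt{- \frac{263}{105} - 10} = \sqrt{- \frac{1313}{105}} = \frac{i \sqrt{137865}}{105}$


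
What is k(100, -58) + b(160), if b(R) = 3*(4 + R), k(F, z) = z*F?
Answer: -5308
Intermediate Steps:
k(F, z) = F*z
b(R) = 12 + 3*R
k(100, -58) + b(160) = 100*(-58) + (12 + 3*160) = -5800 + (12 + 480) = -5800 + 492 = -5308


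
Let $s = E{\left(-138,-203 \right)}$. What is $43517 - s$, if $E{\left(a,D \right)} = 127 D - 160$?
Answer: $69458$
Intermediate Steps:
$E{\left(a,D \right)} = -160 + 127 D$
$s = -25941$ ($s = -160 + 127 \left(-203\right) = -160 - 25781 = -25941$)
$43517 - s = 43517 - -25941 = 43517 + 25941 = 69458$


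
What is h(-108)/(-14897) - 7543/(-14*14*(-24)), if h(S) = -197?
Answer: -111441383/70075488 ≈ -1.5903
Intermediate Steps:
h(-108)/(-14897) - 7543/(-14*14*(-24)) = -197/(-14897) - 7543/(-14*14*(-24)) = -197*(-1/14897) - 7543/((-196*(-24))) = 197/14897 - 7543/4704 = -111441383/70075488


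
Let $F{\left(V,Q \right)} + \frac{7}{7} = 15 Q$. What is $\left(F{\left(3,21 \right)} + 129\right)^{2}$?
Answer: $196249$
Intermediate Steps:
$F{\left(V,Q \right)} = -1 + 15 Q$
$\left(F{\left(3,21 \right)} + 129\right)^{2} = \left(\left(-1 + 15 \cdot 21\right) + 129\right)^{2} = \left(\left(-1 + 315\right) + 129\right)^{2} = \left(314 + 129\right)^{2} = 443^{2} = 196249$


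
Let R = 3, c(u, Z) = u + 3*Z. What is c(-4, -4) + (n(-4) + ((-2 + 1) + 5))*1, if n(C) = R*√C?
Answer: -12 + 6*I ≈ -12.0 + 6.0*I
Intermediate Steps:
n(C) = 3*√C
c(-4, -4) + (n(-4) + ((-2 + 1) + 5))*1 = (-4 + 3*(-4)) + (3*√(-4) + ((-2 + 1) + 5))*1 = (-4 - 12) + (3*(2*I) + (-1 + 5))*1 = -16 + (6*I + 4)*1 = -16 + (4 + 6*I)*1 = -16 + (4 + 6*I) = -12 + 6*I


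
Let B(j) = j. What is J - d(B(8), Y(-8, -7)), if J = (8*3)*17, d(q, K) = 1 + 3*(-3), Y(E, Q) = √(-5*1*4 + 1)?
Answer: 416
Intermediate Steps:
Y(E, Q) = I*√19 (Y(E, Q) = √(-5*4 + 1) = √(-20 + 1) = √(-19) = I*√19)
d(q, K) = -8 (d(q, K) = 1 - 9 = -8)
J = 408 (J = 24*17 = 408)
J - d(B(8), Y(-8, -7)) = 408 - 1*(-8) = 408 + 8 = 416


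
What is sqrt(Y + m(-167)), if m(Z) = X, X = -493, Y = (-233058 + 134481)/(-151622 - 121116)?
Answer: I*sqrt(36645420511666)/272738 ≈ 22.195*I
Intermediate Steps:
Y = 98577/272738 (Y = -98577/(-272738) = -98577*(-1/272738) = 98577/272738 ≈ 0.36143)
m(Z) = -493
sqrt(Y + m(-167)) = sqrt(98577/272738 - 493) = sqrt(-134361257/272738) = I*sqrt(36645420511666)/272738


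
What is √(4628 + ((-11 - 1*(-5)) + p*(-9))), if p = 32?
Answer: √4334 ≈ 65.833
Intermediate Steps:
√(4628 + ((-11 - 1*(-5)) + p*(-9))) = √(4628 + ((-11 - 1*(-5)) + 32*(-9))) = √(4628 + ((-11 + 5) - 288)) = √(4628 + (-6 - 288)) = √(4628 - 294) = √4334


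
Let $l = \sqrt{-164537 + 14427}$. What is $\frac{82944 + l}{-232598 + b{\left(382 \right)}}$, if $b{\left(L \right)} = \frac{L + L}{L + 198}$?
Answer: $- \frac{1336320}{3747391} - \frac{145 i \sqrt{150110}}{33726519} \approx -0.3566 - 0.0016657 i$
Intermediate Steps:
$b{\left(L \right)} = \frac{2 L}{198 + L}$
$l = i \sqrt{150110}$ ($l = \sqrt{-150110} = i \sqrt{150110} \approx 387.44 i$)
$\frac{82944 + l}{-232598 + b{\left(382 \right)}} = \frac{82944 + i \sqrt{150110}}{-232598 + 2 \cdot 382 \frac{1}{198 + 382}} = \frac{82944 + i \sqrt{150110}}{-232598 + 2 \cdot 382 \cdot \frac{1}{580}} = \frac{82944 + i \sqrt{150110}}{-232598 + \frac{191}{145}} = \frac{82944 + i \sqrt{150110}}{- \frac{33726519}{145}} = \left(82944 + i \sqrt{150110}\right) \left(- \frac{145}{33726519}\right) = - \frac{1336320}{3747391} - \frac{145 i \sqrt{150110}}{33726519}$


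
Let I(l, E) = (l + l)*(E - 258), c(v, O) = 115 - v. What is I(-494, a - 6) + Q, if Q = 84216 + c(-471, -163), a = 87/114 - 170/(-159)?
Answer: 54667960/159 ≈ 3.4382e+5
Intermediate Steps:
a = 11071/6042 (a = 87*(1/114) - 170*(-1/159) = 29/38 + 170/159 = 11071/6042 ≈ 1.8323)
I(l, E) = 2*l*(-258 + E) (I(l, E) = (2*l)*(-258 + E) = 2*l*(-258 + E))
Q = 84802 (Q = 84216 + (115 - 1*(-471)) = 84216 + (115 + 471) = 84216 + 586 = 84802)
I(-494, a - 6) + Q = 2*(-494)*(-258 + (11071/6042 - 6)) + 84802 = 2*(-494)*(-258 - 25181/6042) + 84802 = 2*(-494)*(-1584017/6042) + 84802 = 41184442/159 + 84802 = 54667960/159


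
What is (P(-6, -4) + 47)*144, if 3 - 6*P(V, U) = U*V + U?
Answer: 6360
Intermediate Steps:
P(V, U) = ½ - U/6 - U*V/6 (P(V, U) = ½ - (U*V + U)/6 = ½ - (U + U*V)/6 = ½ + (-U/6 - U*V/6) = ½ - U/6 - U*V/6)
(P(-6, -4) + 47)*144 = ((½ - ⅙*(-4) - ⅙*(-4)*(-6)) + 47)*144 = ((½ + ⅔ - 4) + 47)*144 = (-17/6 + 47)*144 = (265/6)*144 = 6360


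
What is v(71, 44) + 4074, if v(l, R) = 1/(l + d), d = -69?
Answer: 8149/2 ≈ 4074.5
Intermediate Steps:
v(l, R) = 1/(-69 + l) (v(l, R) = 1/(l - 69) = 1/(-69 + l))
v(71, 44) + 4074 = 1/(-69 + 71) + 4074 = 1/2 + 4074 = ½ + 4074 = 8149/2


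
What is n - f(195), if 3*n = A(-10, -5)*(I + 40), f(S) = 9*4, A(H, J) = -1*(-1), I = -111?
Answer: -179/3 ≈ -59.667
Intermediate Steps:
A(H, J) = 1
f(S) = 36
n = -71/3 (n = (1*(-111 + 40))/3 = (1*(-71))/3 = (1/3)*(-71) = -71/3 ≈ -23.667)
n - f(195) = -71/3 - 1*36 = -71/3 - 36 = -179/3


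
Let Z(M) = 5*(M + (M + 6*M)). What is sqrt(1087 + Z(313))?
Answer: sqrt(13607) ≈ 116.65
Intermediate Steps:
Z(M) = 40*M (Z(M) = 5*(M + 7*M) = 5*(8*M) = 40*M)
sqrt(1087 + Z(313)) = sqrt(1087 + 40*313) = sqrt(1087 + 12520) = sqrt(13607)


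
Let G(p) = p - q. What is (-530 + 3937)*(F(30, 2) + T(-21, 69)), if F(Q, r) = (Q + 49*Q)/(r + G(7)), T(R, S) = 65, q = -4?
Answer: 7989415/13 ≈ 6.1457e+5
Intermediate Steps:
G(p) = 4 + p (G(p) = p - 1*(-4) = p + 4 = 4 + p)
F(Q, r) = 50*Q/(11 + r) (F(Q, r) = (Q + 49*Q)/(r + (4 + 7)) = (50*Q)/(r + 11) = (50*Q)/(11 + r) = 50*Q/(11 + r))
(-530 + 3937)*(F(30, 2) + T(-21, 69)) = (-530 + 3937)*(50*30/(11 + 2) + 65) = 3407*(50*30/13 + 65) = 3407*(50*30*(1/13) + 65) = 3407*(1500/13 + 65) = 3407*(2345/13) = 7989415/13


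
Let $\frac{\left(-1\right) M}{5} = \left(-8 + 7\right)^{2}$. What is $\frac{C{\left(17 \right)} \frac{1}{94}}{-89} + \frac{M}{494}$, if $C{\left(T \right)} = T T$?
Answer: $- \frac{46149}{1033201} \approx -0.044666$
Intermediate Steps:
$M = -5$ ($M = - 5 \left(-8 + 7\right)^{2} = - 5 \left(-1\right)^{2} = \left(-5\right) 1 = -5$)
$C{\left(T \right)} = T^{2}$
$\frac{C{\left(17 \right)} \frac{1}{94}}{-89} + \frac{M}{494} = \frac{17^{2} \cdot \frac{1}{94}}{-89} - \frac{5}{494} = 289 \cdot \frac{1}{94} \left(- \frac{1}{89}\right) - \frac{5}{494} = \frac{289}{94} \left(- \frac{1}{89}\right) - \frac{5}{494} = - \frac{289}{8366} - \frac{5}{494} = - \frac{46149}{1033201}$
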